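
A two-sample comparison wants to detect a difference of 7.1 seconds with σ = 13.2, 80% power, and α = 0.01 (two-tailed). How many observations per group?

n per group = 2(z_α/2 + z_β)²σ²/d² = 2×(2.576 + 0.84)²×13.2²/7.1² = 80.7 → n = 81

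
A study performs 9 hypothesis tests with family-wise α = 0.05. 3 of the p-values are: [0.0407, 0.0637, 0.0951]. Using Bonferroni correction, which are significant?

Bonferroni α = 0.05/9 = 0.00556. None of the given p-values are significant.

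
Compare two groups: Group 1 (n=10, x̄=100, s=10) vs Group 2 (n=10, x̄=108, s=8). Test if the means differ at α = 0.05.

Pooled sp = 9.06. t = -1.975, df = 18. Critical t = ±2.101. Fail to reject H₀.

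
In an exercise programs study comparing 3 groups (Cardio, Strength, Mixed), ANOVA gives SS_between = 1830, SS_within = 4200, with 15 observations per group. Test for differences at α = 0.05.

df_between = 2, df_within = 42. F = MS_between/MS_within = 915.0/100.0 = 9.15. F_crit ≈ 3.22. Reject H₀. At least one mean differs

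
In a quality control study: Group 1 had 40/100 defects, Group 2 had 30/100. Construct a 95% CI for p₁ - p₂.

p̂₁ = 0.4, p̂₂ = 0.3. Difference = 0.1. CI = (-0.031, 0.231)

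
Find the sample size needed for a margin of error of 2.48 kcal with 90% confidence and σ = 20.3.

n = (z*σ/E)² = (1.645×20.3/2.48)² = 181.3 → n = 182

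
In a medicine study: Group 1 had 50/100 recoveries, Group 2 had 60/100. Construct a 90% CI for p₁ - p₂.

p̂₁ = 0.5, p̂₂ = 0.6. Difference = -0.1. CI = (-0.215, 0.015)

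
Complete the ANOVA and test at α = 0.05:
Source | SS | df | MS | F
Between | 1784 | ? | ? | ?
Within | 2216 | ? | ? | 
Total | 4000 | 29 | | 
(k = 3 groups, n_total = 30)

df_between = 2, df_within = 27. MS_between = 892.0, MS_within = 82.07. F = 10.868, F_crit ≈ 3.354. Reject H₀.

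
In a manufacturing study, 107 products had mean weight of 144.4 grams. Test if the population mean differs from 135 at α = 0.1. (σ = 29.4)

z = (x̄ - μ₀)/(σ/√n) = (144.4 - 135)/(29.4/√107) = 3.307. Critical value: ±1.645. Since |3.307| > 1.645, Reject H₀.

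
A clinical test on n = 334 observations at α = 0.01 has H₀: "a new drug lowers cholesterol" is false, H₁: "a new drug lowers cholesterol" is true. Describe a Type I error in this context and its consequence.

Type I error: rejecting H₀ when it is true — concluding that a new drug lowers cholesterol when in fact it is not. Consequence: approving an ineffective drug — patients take a useless medication and may skip effective alternatives.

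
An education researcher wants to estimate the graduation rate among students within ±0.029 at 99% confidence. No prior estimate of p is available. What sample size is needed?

Conservative approach: use p = 0.5 (maximizes p(1-p) = 0.25). n = z²(0.25)/E² = 2.576²×0.25/0.029² = 1972.6 → n = 1973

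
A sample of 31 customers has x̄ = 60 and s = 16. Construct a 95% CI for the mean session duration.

CI = x̄ ± t*(s/√n) = 60 ± 2.042(16/√31) = (54.13, 65.87)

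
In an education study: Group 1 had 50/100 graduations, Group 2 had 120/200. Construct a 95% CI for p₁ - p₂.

p̂₁ = 0.5, p̂₂ = 0.6. Difference = -0.1. CI = (-0.219, 0.019)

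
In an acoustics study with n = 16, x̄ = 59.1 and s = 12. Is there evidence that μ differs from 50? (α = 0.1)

t = (x̄ - μ₀)/(s/√n) = (59.1 - 50)/(12/√16) = 3.033. df = 15, critical t = ±1.753. Reject H₀.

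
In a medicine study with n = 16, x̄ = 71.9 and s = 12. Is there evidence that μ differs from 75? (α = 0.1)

t = (x̄ - μ₀)/(s/√n) = (71.9 - 75)/(12/√16) = -1.033. df = 15, critical t = ±1.753. Fail to reject H₀.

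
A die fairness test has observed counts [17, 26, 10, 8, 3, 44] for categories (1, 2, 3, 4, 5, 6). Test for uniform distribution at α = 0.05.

Expected = 18 each. χ² = Σ(O-E)²/E = 62.778. df = 5, critical value = 11.07. Reject H₀.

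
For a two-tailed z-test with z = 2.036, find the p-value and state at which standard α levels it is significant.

p = 2·P(Z > |2.036|) = 2·(1 - Φ(2.036)) ≈ 0.0418. Significant at α = 0.1; Significant at α = 0.05.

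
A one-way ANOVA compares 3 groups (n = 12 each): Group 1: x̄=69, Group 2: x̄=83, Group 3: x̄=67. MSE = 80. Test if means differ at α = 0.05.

Grand mean = 73.0. SS_between = 1824.0, MS_between = 912.0. F = 11.4, F_crit ≈ 3.285. Reject H₀.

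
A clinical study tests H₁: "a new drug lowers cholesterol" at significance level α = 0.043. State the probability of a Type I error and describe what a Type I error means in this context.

P(Type I error) = α = 0.043. A Type I error is rejecting H₀ when H₀ is actually true (false positive) — here, concluding that a new drug lowers cholesterol when in fact this is not the case. Consequence: approving an ineffective drug — patients take a useless medication and may skip effective alternatives.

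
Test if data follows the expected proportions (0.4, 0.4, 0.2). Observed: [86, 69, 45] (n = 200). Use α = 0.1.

Expected: [80.0, 80.0, 40.0]. χ² = 2.587. df = 2, critical = 4.605. Fail to reject H₀.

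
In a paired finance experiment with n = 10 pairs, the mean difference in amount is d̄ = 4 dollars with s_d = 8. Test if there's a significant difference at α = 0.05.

t = d̄/(s_d/√n) = 4/(8/√10) = 1.581. df = 9, critical t = ±2.262. Fail to reject H₀.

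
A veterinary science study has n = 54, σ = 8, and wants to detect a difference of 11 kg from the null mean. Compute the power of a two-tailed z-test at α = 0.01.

SE = σ/√n = 8/√54 = 1.089. Non-centrality λ = d/SE = 11/1.089 = 10.104. Power ≈ Φ(λ - z_{α/2}) = Φ(10.104 - 2.576) = Φ(7.528) = 1.0.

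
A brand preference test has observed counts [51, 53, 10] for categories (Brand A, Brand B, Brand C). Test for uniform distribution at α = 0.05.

Expected = 38 each. χ² = Σ(O-E)²/E = 31.0. df = 2, critical value = 5.991. Reject H₀.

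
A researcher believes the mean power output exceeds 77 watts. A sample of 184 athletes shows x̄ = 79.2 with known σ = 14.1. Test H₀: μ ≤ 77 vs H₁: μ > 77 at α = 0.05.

z = 2.116. Critical value: 1.645. Reject H₀.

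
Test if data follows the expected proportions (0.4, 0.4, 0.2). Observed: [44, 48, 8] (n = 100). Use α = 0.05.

Expected: [40.0, 40.0, 20.0]. χ² = 9.2. df = 2, critical = 5.991. Reject H₀.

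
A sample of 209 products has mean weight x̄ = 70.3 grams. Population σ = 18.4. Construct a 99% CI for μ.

CI = x̄ ± z*(σ/√n) = 70.3 ± 2.576(18.4/√209) = 70.3 ± 3.28 = (67.02, 73.58)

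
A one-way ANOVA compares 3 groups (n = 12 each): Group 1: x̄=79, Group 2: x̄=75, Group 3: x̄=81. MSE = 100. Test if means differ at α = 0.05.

Grand mean = 78.33. SS_between = 224.0, MS_between = 112.0. F = 1.12, F_crit ≈ 3.285. Fail to reject H₀.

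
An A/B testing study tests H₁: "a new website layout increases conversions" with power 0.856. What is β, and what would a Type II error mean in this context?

β = 1 - power = 1 - 0.856 = 0.144. A Type II error is failing to reject H₀ when H₀ is false (false negative) — here, failing to conclude that a new website layout increases conversions when in fact it is true. Consequence: discarding a layout that would have improved conversions — lost revenue.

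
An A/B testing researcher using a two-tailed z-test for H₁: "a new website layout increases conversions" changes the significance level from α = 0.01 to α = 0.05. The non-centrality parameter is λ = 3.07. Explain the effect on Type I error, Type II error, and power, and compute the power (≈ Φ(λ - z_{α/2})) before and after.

Increasing α from 0.01 to 0.05:
• Type I error rate increases (α is the Type I rate by definition).
• Critical value moves from z_{α/2} = 2.576 to 1.96, so power = Φ(λ - z_{α/2}) goes from Φ(3.07 - 2.576) = 0.689 to Φ(3.07 - 1.96) = 0.867.
• Type II error rate β = 1 - power therefore decreases (0.311 → 0.133).
Appropriate when false negatives are costly — here, discarding a layout that would have improved conversions — lost revenue.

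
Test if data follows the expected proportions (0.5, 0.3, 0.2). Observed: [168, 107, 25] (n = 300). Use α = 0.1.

Expected: [150.0, 90.0, 60.0]. χ² = 25.788. df = 2, critical = 4.605. Reject H₀.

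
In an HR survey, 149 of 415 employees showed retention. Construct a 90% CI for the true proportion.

p̂ = 0.359. CI = p̂ ± z*√(p̂(1-p̂)/n) = (0.32, 0.398)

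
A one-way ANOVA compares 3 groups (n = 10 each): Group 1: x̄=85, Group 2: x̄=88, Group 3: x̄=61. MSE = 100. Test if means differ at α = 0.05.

Grand mean = 78.0. SS_between = 4380.0, MS_between = 2190.0. F = 21.9, F_crit ≈ 3.354. Reject H₀.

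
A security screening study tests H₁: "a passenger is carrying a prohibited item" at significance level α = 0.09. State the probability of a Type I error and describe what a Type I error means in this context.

P(Type I error) = α = 0.09. A Type I error is rejecting H₀ when H₀ is actually true (false positive) — here, concluding that a passenger is carrying a prohibited item when in fact this is not the case. Consequence: detaining an innocent passenger — delay and inconvenience.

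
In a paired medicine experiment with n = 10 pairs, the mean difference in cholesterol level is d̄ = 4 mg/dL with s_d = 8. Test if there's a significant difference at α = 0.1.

t = d̄/(s_d/√n) = 4/(8/√10) = 1.581. df = 9, critical t = ±1.833. Fail to reject H₀.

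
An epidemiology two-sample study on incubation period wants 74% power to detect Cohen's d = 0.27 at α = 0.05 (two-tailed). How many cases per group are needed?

z_{α/2} = 1.96, z_β = Φ⁻¹(0.74) = 0.643. For small effect (d = 0.27): n per group = 2(z_{α/2} + z_β)²/d² = 2(1.96 + 0.643)²/0.27² = 185.9 → 186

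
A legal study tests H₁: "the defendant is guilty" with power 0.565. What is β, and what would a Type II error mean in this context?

β = 1 - power = 1 - 0.565 = 0.435. A Type II error is failing to reject H₀ when H₀ is false (false negative) — here, failing to conclude that the defendant is guilty when in fact it is true. Consequence: acquitting a guilty person.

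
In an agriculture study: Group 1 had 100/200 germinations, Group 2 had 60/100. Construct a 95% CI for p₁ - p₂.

p̂₁ = 0.5, p̂₂ = 0.6. Difference = -0.1. CI = (-0.218, 0.018)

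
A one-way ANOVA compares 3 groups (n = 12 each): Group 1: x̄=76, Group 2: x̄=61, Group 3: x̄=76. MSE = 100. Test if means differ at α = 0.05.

Grand mean = 71.0. SS_between = 1800.0, MS_between = 900.0. F = 9.0, F_crit ≈ 3.285. Reject H₀.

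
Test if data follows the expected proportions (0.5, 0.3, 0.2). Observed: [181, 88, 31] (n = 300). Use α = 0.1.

Expected: [150.0, 90.0, 60.0]. χ² = 20.468. df = 2, critical = 4.605. Reject H₀.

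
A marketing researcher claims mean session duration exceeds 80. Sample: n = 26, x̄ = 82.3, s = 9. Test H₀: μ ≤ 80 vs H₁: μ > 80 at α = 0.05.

t = (82.3 - 80)/(9/√26) = 1.303, df = 25. Critical t = 1.708. Fail to reject H₀.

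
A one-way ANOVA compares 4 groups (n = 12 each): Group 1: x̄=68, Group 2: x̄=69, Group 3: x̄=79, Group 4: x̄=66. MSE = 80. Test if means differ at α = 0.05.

Grand mean = 70.5. SS_between = 1212.0, MS_between = 404.0. F = 5.05, F_crit ≈ 2.816. Reject H₀.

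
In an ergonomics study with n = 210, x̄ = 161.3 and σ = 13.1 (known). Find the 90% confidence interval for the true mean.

CI = x̄ ± z*(σ/√n) = 161.3 ± 1.645(13.1/√210) = 161.3 ± 1.49 = (159.81, 162.79)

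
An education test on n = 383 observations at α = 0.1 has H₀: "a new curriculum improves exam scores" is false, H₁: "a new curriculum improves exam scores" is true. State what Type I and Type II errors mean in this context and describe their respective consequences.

Type I (false positive): concluding that a new curriculum improves exam scores when it is not — adopting a curriculum that gives no real benefit — disruption for nothing. Type II (false negative): failing to conclude that a new curriculum improves exam scores when it is — keeping the old curriculum when the new one would have helped students. Which is costlier depends on domain priorities and is a judgement call rather than a statistical fact.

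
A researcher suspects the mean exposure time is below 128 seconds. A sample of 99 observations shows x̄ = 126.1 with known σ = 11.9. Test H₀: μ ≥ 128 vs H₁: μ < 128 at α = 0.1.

z = -1.589. Critical value: -1.28. Reject H₀.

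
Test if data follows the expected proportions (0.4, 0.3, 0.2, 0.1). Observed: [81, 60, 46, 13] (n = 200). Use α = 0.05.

Expected: [80.0, 60.0, 40.0, 20.0]. χ² = 3.363. df = 3, critical = 7.815. Fail to reject H₀.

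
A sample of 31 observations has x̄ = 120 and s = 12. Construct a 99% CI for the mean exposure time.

CI = x̄ ± t*(s/√n) = 120 ± 2.75(12/√31) = (114.07, 125.93)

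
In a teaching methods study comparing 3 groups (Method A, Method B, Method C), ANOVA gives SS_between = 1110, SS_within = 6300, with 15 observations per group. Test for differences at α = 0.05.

df_between = 2, df_within = 42. F = MS_between/MS_within = 555.0/150.0 = 3.7. F_crit ≈ 3.22. Reject H₀. At least one mean differs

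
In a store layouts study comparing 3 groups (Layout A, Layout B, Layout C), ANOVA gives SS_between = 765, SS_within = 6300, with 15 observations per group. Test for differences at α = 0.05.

df_between = 2, df_within = 42. F = MS_between/MS_within = 382.5/150.0 = 2.55. F_crit ≈ 3.22. Fail to reject H₀.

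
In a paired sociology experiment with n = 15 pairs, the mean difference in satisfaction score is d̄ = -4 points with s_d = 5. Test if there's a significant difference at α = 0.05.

t = d̄/(s_d/√n) = -4/(5/√15) = -3.098. df = 14, critical t = ±2.145. Reject H₀.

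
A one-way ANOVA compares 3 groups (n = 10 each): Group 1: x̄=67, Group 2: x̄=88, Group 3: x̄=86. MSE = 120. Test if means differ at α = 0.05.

Grand mean = 80.33. SS_between = 2686.67, MS_between = 1343.33. F = 11.194, F_crit ≈ 3.354. Reject H₀.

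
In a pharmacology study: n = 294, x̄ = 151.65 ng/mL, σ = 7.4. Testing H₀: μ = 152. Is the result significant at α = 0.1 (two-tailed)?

z = (151.65 - 152)/(7.4/√294) = -0.811. Since |z| ≤ 1.645, not significant at α = 0.1.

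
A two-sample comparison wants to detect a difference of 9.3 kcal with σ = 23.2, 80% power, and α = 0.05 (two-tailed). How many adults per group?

n per group = 2(z_α/2 + z_β)²σ²/d² = 2×(1.96 + 0.84)²×23.2²/9.3² = 97.6 → n = 98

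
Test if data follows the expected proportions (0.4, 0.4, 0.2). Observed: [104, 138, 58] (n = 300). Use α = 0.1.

Expected: [120.0, 120.0, 60.0]. χ² = 4.9. df = 2, critical = 4.605. Reject H₀.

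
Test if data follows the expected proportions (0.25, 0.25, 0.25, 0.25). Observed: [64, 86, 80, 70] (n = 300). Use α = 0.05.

Expected: [75.0, 75.0, 75.0, 75.0]. χ² = 3.893. df = 3, critical = 7.815. Fail to reject H₀.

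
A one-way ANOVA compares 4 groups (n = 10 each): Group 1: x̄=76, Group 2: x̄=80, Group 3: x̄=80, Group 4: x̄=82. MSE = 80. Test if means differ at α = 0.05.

Grand mean = 79.5. SS_between = 190.0, MS_between = 63.33. F = 0.792, F_crit ≈ 2.866. Fail to reject H₀.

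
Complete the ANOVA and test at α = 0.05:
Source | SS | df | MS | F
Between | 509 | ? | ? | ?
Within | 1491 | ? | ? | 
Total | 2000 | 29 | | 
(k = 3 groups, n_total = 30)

df_between = 2, df_within = 27. MS_between = 254.5, MS_within = 55.22. F = 4.609, F_crit ≈ 3.354. Reject H₀.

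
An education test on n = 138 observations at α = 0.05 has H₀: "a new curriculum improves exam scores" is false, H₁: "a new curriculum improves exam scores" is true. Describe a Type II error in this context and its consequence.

Type II error: failing to reject H₀ when it is false — concluding that a new curriculum improves exam scores is not supported when in fact it is. Consequence: keeping the old curriculum when the new one would have helped students.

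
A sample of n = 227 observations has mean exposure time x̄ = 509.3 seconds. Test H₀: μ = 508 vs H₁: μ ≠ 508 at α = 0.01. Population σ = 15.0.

z = (x̄ - μ₀)/(σ/√n) = (509.3 - 508)/(15.0/√227) = 1.306. Critical value: ±2.576. Since |1.306| ≤ 2.576, Fail to reject H₀.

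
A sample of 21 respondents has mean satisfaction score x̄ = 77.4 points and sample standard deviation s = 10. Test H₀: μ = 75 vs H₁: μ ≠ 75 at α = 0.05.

t = (x̄ - μ₀)/(s/√n) = (77.4 - 75)/(10/√21) = 1.1. df = 20, critical t = ±2.086. Fail to reject H₀.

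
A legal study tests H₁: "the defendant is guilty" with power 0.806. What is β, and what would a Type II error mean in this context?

β = 1 - power = 1 - 0.806 = 0.194. A Type II error is failing to reject H₀ when H₀ is false (false negative) — here, failing to conclude that the defendant is guilty when in fact it is true. Consequence: acquitting a guilty person.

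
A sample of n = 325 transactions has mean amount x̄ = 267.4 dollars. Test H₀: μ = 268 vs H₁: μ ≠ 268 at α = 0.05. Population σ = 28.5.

z = (x̄ - μ₀)/(σ/√n) = (267.4 - 268)/(28.5/√325) = -0.38. Critical value: ±1.96. Since |-0.38| ≤ 1.96, Fail to reject H₀.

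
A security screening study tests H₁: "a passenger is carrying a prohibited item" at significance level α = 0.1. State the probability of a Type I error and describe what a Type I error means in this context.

P(Type I error) = α = 0.1. A Type I error is rejecting H₀ when H₀ is actually true (false positive) — here, concluding that a passenger is carrying a prohibited item when in fact this is not the case. Consequence: detaining an innocent passenger — delay and inconvenience.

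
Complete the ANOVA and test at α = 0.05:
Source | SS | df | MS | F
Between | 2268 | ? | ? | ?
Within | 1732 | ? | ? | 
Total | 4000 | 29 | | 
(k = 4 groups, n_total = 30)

df_between = 3, df_within = 26. MS_between = 756.0, MS_within = 66.62. F = 11.349, F_crit ≈ 2.975. Reject H₀.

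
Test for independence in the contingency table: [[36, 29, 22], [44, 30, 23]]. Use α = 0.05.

χ² = 0.297. df = 2, critical = 5.991. Fail to reject H₀. No evidence of dependence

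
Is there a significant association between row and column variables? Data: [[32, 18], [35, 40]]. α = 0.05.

χ² = 3.624. df = 1, critical = 3.841. Fail to reject H₀. No evidence of dependence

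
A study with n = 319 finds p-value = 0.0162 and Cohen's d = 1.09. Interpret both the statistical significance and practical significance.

Statistically significant (p = 0.0162 < 0.05). Cohen's d = 1.09 indicates a large effect size. Both statistical and practical significance should be considered.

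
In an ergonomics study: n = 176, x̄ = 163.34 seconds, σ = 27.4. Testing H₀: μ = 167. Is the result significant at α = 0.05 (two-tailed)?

z = (163.34 - 167)/(27.4/√176) = -1.772. Since |z| ≤ 1.96, not significant at α = 0.05.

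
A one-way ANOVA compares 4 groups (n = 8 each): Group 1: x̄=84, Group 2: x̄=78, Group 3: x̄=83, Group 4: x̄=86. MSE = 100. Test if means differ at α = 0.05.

Grand mean = 82.75. SS_between = 278.0, MS_between = 92.67. F = 0.927, F_crit ≈ 2.947. Fail to reject H₀.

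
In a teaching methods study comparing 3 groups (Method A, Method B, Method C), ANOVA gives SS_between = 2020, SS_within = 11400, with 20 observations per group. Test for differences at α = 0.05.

df_between = 2, df_within = 57. F = MS_between/MS_within = 1010.0/200.0 = 5.05. F_crit ≈ 3.159. Reject H₀. At least one mean differs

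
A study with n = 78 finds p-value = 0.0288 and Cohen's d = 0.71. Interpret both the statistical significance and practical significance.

Statistically significant (p = 0.0288 < 0.05). Cohen's d = 0.71 indicates a medium effect size. Both statistical and practical significance should be considered.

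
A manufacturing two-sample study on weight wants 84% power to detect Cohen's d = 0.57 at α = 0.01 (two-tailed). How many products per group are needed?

z_{α/2} = 2.576, z_β = Φ⁻¹(0.84) = 0.994. For medium effect (d = 0.57): n per group = 2(z_{α/2} + z_β)²/d² = 2(2.576 + 0.994)²/0.57² = 78.5 → 79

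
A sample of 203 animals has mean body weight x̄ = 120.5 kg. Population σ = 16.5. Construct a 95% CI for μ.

CI = x̄ ± z*(σ/√n) = 120.5 ± 1.96(16.5/√203) = 120.5 ± 2.27 = (118.23, 122.77)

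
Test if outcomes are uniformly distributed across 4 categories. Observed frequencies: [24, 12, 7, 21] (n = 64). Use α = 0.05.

Expected = 16 each. χ² = Σ(O-E)²/E = 11.625. df = 3, critical value = 7.815. Reject H₀.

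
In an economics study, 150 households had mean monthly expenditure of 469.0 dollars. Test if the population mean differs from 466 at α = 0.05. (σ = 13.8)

z = (x̄ - μ₀)/(σ/√n) = (469.0 - 466)/(13.8/√150) = 2.662. Critical value: ±1.96. Since |2.662| > 1.96, Reject H₀.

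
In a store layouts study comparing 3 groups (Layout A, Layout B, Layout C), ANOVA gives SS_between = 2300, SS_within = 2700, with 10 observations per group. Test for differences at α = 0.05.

df_between = 2, df_within = 27. F = MS_between/MS_within = 1150.0/100.0 = 11.5. F_crit ≈ 3.354. Reject H₀. At least one mean differs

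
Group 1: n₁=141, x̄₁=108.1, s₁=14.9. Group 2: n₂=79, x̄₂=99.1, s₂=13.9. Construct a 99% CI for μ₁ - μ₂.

Difference = 9.0. SE = √(14.9²/141 + 13.9²/79) = 2.005. CI = (3.83, 14.17)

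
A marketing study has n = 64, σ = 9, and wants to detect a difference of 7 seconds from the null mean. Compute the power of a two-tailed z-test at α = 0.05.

SE = σ/√n = 9/√64 = 1.125. Non-centrality λ = d/SE = 7/1.125 = 6.222. Power ≈ Φ(λ - z_{α/2}) = Φ(6.222 - 1.96) = Φ(4.262) = 1.0.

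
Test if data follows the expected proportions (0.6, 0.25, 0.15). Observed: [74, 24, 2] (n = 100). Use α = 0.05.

Expected: [60.0, 25.0, 15.0]. χ² = 14.573. df = 2, critical = 5.991. Reject H₀.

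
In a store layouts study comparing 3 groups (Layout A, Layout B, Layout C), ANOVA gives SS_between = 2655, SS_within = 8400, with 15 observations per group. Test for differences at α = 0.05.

df_between = 2, df_within = 42. F = MS_between/MS_within = 1327.5/200.0 = 6.638. F_crit ≈ 3.22. Reject H₀. At least one mean differs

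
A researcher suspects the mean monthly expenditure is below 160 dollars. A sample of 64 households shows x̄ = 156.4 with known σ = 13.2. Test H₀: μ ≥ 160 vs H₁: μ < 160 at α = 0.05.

z = -2.182. Critical value: -1.645. Reject H₀.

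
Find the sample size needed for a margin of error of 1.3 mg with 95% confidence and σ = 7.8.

n = (z*σ/E)² = (1.96×7.8/1.3)² = 138.3 → n = 139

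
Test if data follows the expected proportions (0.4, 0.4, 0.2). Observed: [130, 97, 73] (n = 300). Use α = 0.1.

Expected: [120.0, 120.0, 60.0]. χ² = 8.058. df = 2, critical = 4.605. Reject H₀.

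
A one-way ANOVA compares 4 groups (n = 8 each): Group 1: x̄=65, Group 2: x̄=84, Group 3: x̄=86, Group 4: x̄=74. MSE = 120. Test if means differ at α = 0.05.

Grand mean = 77.25. SS_between = 2262.0, MS_between = 754.0. F = 6.283, F_crit ≈ 2.947. Reject H₀.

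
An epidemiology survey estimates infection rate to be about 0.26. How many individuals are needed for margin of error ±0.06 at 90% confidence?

n = z²p(1-p)/E² = 1.645²×0.26×0.74/0.06² = 144.6 → n = 145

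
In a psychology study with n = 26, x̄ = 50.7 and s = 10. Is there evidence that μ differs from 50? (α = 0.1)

t = (x̄ - μ₀)/(s/√n) = (50.7 - 50)/(10/√26) = 0.357. df = 25, critical t = ±1.708. Fail to reject H₀.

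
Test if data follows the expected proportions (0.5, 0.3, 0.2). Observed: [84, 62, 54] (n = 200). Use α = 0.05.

Expected: [100.0, 60.0, 40.0]. χ² = 7.527. df = 2, critical = 5.991. Reject H₀.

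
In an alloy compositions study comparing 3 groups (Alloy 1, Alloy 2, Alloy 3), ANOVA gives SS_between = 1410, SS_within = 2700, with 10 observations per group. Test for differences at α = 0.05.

df_between = 2, df_within = 27. F = MS_between/MS_within = 705.0/100.0 = 7.05. F_crit ≈ 3.354. Reject H₀. At least one mean differs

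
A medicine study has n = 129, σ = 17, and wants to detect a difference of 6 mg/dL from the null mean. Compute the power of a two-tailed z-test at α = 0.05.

SE = σ/√n = 17/√129 = 1.497. Non-centrality λ = d/SE = 6/1.497 = 4.009. Power ≈ Φ(λ - z_{α/2}) = Φ(4.009 - 1.96) = Φ(2.049) = 0.98.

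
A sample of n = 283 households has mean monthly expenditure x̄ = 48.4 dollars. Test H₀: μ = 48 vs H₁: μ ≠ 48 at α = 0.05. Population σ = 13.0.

z = (x̄ - μ₀)/(σ/√n) = (48.4 - 48)/(13.0/√283) = 0.518. Critical value: ±1.96. Since |0.518| ≤ 1.96, Fail to reject H₀.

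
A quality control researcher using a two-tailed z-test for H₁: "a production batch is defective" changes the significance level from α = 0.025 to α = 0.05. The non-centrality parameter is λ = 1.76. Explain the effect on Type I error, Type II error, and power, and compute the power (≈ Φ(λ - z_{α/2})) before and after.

Increasing α from 0.025 to 0.05:
• Type I error rate increases (α is the Type I rate by definition).
• Critical value moves from z_{α/2} = 2.241 to 1.96, so power = Φ(λ - z_{α/2}) goes from Φ(1.76 - 2.241) = 0.315 to Φ(1.76 - 1.96) = 0.421.
• Type II error rate β = 1 - power therefore decreases (0.685 → 0.579).
Appropriate when false negatives are costly — here, shipping a defective batch — faulty products reach customers.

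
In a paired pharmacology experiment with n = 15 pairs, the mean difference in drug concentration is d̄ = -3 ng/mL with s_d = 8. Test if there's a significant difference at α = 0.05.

t = d̄/(s_d/√n) = -3/(8/√15) = -1.452. df = 14, critical t = ±2.145. Fail to reject H₀.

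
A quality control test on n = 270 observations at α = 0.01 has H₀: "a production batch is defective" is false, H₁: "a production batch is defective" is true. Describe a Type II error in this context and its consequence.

Type II error: failing to reject H₀ when it is false — concluding that a production batch is defective is not supported when in fact it is. Consequence: shipping a defective batch — faulty products reach customers.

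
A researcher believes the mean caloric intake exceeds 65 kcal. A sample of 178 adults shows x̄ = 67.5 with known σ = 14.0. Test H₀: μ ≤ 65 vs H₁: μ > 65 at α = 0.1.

z = 2.382. Critical value: 1.28. Reject H₀.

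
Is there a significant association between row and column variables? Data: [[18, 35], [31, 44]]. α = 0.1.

χ² = 0.714. df = 1, critical = 2.706. Fail to reject H₀. No evidence of dependence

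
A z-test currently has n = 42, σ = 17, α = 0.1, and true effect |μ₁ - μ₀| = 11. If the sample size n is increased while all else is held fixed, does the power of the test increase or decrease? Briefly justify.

Power increases: a larger n shrinks the standard error σ/√n, moving the sampling distribution under H₁ further from the critical value.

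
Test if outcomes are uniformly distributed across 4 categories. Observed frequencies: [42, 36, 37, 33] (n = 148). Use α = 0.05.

Expected = 37 each. χ² = Σ(O-E)²/E = 1.135. df = 3, critical value = 7.815. Fail to reject H₀.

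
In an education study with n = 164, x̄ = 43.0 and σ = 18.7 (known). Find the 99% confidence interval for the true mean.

CI = x̄ ± z*(σ/√n) = 43.0 ± 2.576(18.7/√164) = 43.0 ± 3.76 = (39.24, 46.76)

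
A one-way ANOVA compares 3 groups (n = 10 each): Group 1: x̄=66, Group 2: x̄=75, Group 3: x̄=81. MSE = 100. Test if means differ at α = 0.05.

Grand mean = 74.0. SS_between = 1140.0, MS_between = 570.0. F = 5.7, F_crit ≈ 3.354. Reject H₀.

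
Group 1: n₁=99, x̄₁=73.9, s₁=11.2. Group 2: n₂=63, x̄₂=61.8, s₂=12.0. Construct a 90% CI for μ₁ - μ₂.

Difference = 12.1. SE = √(11.2²/99 + 12.0²/63) = 1.885. CI = (9.0, 15.2)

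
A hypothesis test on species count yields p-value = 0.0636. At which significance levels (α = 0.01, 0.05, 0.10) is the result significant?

p = 0.0636. Significant at: α = 0.1.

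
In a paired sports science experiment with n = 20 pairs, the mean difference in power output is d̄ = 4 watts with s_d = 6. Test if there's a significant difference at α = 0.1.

t = d̄/(s_d/√n) = 4/(6/√20) = 2.981. df = 19, critical t = ±1.729. Reject H₀.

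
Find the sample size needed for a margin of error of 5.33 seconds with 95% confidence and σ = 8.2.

n = (z*σ/E)² = (1.96×8.2/5.33)² = 9.1 → n = 10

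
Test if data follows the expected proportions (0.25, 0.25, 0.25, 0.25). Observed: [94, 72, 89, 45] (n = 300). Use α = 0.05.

Expected: [75.0, 75.0, 75.0, 75.0]. χ² = 19.547. df = 3, critical = 7.815. Reject H₀.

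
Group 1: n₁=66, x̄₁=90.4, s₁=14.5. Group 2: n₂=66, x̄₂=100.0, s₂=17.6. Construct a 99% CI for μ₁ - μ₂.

Difference = -9.6. SE = √(14.5²/66 + 17.6²/66) = 2.807. CI = (-16.83, -2.37)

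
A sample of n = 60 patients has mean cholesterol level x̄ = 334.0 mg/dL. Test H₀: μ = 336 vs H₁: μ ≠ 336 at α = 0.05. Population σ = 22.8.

z = (x̄ - μ₀)/(σ/√n) = (334.0 - 336)/(22.8/√60) = -0.679. Critical value: ±1.96. Since |-0.679| ≤ 1.96, Fail to reject H₀.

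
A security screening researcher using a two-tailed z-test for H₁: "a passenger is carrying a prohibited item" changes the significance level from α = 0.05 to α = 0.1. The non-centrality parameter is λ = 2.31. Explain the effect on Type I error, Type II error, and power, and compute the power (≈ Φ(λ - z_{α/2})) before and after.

Increasing α from 0.05 to 0.1:
• Type I error rate increases (α is the Type I rate by definition).
• Critical value moves from z_{α/2} = 1.96 to 1.645, so power = Φ(λ - z_{α/2}) goes from Φ(2.31 - 1.96) = 0.637 to Φ(2.31 - 1.645) = 0.747.
• Type II error rate β = 1 - power therefore decreases (0.363 → 0.253).
Appropriate when false negatives are costly — here, letting a prohibited item through — security breach.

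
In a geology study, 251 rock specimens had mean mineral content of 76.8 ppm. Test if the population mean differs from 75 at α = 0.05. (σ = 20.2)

z = (x̄ - μ₀)/(σ/√n) = (76.8 - 75)/(20.2/√251) = 1.412. Critical value: ±1.96. Since |1.412| ≤ 1.96, Fail to reject H₀.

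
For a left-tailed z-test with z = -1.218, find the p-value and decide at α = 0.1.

p = P(Z < -1.218) = Φ(-1.218) ≈ 0.1116. Since p ≥ 0.1, fail to reject H₀ (not significant) at α = 0.1.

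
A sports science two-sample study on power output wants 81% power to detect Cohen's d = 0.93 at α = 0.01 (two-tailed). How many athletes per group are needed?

z_{α/2} = 2.576, z_β = Φ⁻¹(0.81) = 0.878. For large effect (d = 0.93): n per group = 2(z_{α/2} + z_β)²/d² = 2(2.576 + 0.878)²/0.93² = 27.6 → 28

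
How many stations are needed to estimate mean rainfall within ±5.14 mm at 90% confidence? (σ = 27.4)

n = (z*σ/E)² = (1.645×27.4/5.14)² = 76.9 → n = 77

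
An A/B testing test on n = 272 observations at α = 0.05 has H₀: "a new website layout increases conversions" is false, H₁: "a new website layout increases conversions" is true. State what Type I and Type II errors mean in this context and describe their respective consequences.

Type I (false positive): concluding that a new website layout increases conversions when it is not — rolling out a layout that doesn't actually help — wasted engineering effort. Type II (false negative): failing to conclude that a new website layout increases conversions when it is — discarding a layout that would have improved conversions — lost revenue. Which is costlier depends on domain priorities and is a judgement call rather than a statistical fact.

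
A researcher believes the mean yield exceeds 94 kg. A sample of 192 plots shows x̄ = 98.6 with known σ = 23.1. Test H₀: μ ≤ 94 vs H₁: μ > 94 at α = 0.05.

z = 2.759. Critical value: 1.645. Reject H₀.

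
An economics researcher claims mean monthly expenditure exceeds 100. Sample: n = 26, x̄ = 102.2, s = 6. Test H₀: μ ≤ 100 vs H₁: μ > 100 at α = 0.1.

t = (102.2 - 100)/(6/√26) = 1.87, df = 25. Critical t = 1.316. Reject H₀.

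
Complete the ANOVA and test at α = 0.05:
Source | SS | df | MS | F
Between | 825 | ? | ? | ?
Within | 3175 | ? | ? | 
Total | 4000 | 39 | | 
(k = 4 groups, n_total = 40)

df_between = 3, df_within = 36. MS_between = 275.0, MS_within = 88.19. F = 3.118, F_crit ≈ 2.866. Reject H₀.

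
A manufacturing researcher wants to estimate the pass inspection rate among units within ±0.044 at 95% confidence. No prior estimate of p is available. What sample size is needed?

Conservative approach: use p = 0.5 (maximizes p(1-p) = 0.25). n = z²(0.25)/E² = 1.96²×0.25/0.044² = 496.1 → n = 497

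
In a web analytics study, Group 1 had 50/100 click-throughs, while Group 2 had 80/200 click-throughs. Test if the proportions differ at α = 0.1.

p̂₁ = 0.5, p̂₂ = 0.4, pooled p̂ = 0.433. z = 1.648. Critical: ±1.645. Reject H₀.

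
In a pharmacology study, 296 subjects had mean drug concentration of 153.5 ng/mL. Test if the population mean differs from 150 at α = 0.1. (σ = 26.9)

z = (x̄ - μ₀)/(σ/√n) = (153.5 - 150)/(26.9/√296) = 2.239. Critical value: ±1.645. Since |2.239| > 1.645, Reject H₀.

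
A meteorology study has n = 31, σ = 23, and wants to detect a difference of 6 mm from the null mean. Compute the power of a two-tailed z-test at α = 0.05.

SE = σ/√n = 23/√31 = 4.131. Non-centrality λ = d/SE = 6/4.131 = 1.452. Power ≈ Φ(λ - z_{α/2}) = Φ(1.452 - 1.96) = Φ(-0.508) = 0.306.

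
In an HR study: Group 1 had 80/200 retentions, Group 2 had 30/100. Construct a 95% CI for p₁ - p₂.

p̂₁ = 0.4, p̂₂ = 0.3. Difference = 0.1. CI = (-0.013, 0.213)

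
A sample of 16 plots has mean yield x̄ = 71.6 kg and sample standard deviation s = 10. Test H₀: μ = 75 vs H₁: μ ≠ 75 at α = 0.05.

t = (x̄ - μ₀)/(s/√n) = (71.6 - 75)/(10/√16) = -1.36. df = 15, critical t = ±2.131. Fail to reject H₀.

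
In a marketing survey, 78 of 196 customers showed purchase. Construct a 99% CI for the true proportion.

p̂ = 0.398. CI = p̂ ± z*√(p̂(1-p̂)/n) = (0.308, 0.488)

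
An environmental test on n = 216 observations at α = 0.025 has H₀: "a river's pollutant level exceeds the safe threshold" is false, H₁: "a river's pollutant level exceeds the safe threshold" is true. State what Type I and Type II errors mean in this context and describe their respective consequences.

Type I (false positive): concluding that a river's pollutant level exceeds the safe threshold when it is not — shutting down a compliant factory unnecessarily. Type II (false negative): failing to conclude that a river's pollutant level exceeds the safe threshold when it is — allowing unsafe pollution to continue. Which is costlier depends on domain priorities and is a judgement call rather than a statistical fact.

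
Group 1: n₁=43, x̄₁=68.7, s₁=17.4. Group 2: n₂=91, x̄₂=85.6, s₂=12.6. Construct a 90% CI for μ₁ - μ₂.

Difference = -16.9. SE = √(17.4²/43 + 12.6²/91) = 2.964. CI = (-21.78, -12.02)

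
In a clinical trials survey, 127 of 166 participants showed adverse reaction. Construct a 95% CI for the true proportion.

p̂ = 0.765. CI = p̂ ± z*√(p̂(1-p̂)/n) = (0.701, 0.83)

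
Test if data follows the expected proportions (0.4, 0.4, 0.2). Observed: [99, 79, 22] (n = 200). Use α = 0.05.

Expected: [80.0, 80.0, 40.0]. χ² = 12.625. df = 2, critical = 5.991. Reject H₀.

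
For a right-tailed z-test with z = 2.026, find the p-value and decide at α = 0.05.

p = P(Z > 2.026) = 1 - Φ(2.026) ≈ 0.0214. Since p < 0.05, reject H₀ (significant) at α = 0.05.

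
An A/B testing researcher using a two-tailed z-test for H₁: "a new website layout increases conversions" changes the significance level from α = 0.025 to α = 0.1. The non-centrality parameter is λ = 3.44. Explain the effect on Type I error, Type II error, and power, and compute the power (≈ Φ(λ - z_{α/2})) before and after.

Increasing α from 0.025 to 0.1:
• Type I error rate increases (α is the Type I rate by definition).
• Critical value moves from z_{α/2} = 2.241 to 1.645, so power = Φ(λ - z_{α/2}) goes from Φ(3.44 - 2.241) = 0.885 to Φ(3.44 - 1.645) = 0.964.
• Type II error rate β = 1 - power therefore decreases (0.115 → 0.036).
Appropriate when false negatives are costly — here, discarding a layout that would have improved conversions — lost revenue.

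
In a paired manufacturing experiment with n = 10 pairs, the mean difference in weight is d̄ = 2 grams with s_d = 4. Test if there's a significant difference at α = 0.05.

t = d̄/(s_d/√n) = 2/(4/√10) = 1.581. df = 9, critical t = ±2.262. Fail to reject H₀.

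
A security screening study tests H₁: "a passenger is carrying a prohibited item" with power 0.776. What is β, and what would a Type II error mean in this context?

β = 1 - power = 1 - 0.776 = 0.224. A Type II error is failing to reject H₀ when H₀ is false (false negative) — here, failing to conclude that a passenger is carrying a prohibited item when in fact it is true. Consequence: letting a prohibited item through — security breach.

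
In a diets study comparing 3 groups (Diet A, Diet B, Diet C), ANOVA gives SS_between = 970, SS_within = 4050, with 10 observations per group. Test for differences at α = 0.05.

df_between = 2, df_within = 27. F = MS_between/MS_within = 485.0/150.0 = 3.233. F_crit ≈ 3.354. Fail to reject H₀.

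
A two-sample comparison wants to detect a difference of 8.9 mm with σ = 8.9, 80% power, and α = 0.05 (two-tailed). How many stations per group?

n per group = 2(z_α/2 + z_β)²σ²/d² = 2×(1.96 + 0.84)²×8.9²/8.9² = 15.7 → n = 16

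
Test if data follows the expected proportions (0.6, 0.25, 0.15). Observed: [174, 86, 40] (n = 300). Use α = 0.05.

Expected: [180.0, 75.0, 45.0]. χ² = 2.369. df = 2, critical = 5.991. Fail to reject H₀.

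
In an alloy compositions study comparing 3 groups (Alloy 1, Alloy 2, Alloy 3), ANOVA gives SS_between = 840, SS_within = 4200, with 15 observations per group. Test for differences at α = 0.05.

df_between = 2, df_within = 42. F = MS_between/MS_within = 420.0/100.0 = 4.2. F_crit ≈ 3.22. Reject H₀. At least one mean differs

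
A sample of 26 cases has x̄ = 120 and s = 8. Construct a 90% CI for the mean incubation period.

CI = x̄ ± t*(s/√n) = 120 ± 1.708(8/√26) = (117.32, 122.68)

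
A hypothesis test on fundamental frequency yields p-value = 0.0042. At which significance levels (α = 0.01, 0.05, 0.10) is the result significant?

p = 0.0042. Significant at: α = 0.01, 0.05, 0.1.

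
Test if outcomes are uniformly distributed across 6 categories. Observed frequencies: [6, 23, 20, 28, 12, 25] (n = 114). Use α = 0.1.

Expected = 19 each. χ² = Σ(O-E)²/E = 18.526. df = 5, critical value = 9.236. Reject H₀.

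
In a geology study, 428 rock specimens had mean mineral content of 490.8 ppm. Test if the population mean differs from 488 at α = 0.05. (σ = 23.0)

z = (x̄ - μ₀)/(σ/√n) = (490.8 - 488)/(23.0/√428) = 2.519. Critical value: ±1.96. Since |2.519| > 1.96, Reject H₀.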